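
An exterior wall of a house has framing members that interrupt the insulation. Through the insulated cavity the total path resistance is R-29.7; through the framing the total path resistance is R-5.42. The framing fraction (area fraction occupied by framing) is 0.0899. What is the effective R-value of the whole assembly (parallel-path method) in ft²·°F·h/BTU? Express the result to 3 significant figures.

21.2 ft²·°F·h/BTU

U_eff = 0.9101/29.7 + 0.0899/5.42 = 0.03064 + 0.01659 = 0.04723
R_eff = 1/U_eff = 21.17 ft²·°F·h/BTU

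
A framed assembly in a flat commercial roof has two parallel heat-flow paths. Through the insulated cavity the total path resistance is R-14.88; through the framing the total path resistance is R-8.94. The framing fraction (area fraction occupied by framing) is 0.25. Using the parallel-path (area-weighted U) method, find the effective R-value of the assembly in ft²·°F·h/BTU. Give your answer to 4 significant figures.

12.76 ft²·°F·h/BTU

U_eff = 0.75/14.88 + 0.25/8.94 = 0.050403 + 0.027964 = 0.078367
R_eff = 1/U_eff = 12.76 ft²·°F·h/BTU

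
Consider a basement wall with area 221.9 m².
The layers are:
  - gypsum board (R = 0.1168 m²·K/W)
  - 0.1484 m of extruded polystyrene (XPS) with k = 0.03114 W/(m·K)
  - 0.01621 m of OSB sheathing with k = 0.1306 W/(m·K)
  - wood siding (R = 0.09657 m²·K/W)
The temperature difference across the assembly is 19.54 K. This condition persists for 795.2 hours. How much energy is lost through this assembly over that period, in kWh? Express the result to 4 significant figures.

0.1484/0.03114 = 4.7656
0.01621/0.1306 = 0.12412
R_total = 0.1168 + 4.7656 + 0.12412 + 0.09657 = 5.1031 m²·K/W
Q = 221.9 × 19.54 / 5.1031 = 849.67 W
E = 849.67 W × 795.2 h / 1000 = 675.66 kWh

675.7 kWh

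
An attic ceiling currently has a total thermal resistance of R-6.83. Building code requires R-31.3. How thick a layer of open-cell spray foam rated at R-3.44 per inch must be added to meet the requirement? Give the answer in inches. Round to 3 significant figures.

ΔR = 31.3 − 6.83 = 24.47 ft²·°F·h/BTU
L = ΔR / (R/in) = 24.47/3.44 = 7.113 in

7.11 in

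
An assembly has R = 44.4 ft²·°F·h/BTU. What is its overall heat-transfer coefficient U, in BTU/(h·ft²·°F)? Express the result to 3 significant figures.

U = 1/R = 1/44.4 = 0.02252

0.0225 BTU/(h·ft²·°F)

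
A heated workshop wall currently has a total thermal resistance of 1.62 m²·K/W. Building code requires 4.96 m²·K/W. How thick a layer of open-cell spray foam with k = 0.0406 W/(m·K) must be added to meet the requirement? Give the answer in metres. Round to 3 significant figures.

0.136 m

ΔR = 4.96 − 1.62 = 3.34 m²·K/W
L = ΔR × k = 3.34 × 0.0406 = 0.1356 m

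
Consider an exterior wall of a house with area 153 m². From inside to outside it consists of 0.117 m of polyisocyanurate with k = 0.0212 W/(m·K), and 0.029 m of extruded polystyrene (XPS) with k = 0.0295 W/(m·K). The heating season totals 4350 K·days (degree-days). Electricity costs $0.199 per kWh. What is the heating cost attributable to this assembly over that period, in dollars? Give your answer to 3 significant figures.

489 dollars

0.117/0.0212 = 5.519
0.029/0.0295 = 0.9831
R_total = 5.519 + 0.9831 = 6.502 m²·K/W
E = A × HDD × 24 / R / 1000 = 153 × 4350 × 24 / 6.502 / 1000 = 2457 kWh
Cost = 2457 × 0.199 = $488.9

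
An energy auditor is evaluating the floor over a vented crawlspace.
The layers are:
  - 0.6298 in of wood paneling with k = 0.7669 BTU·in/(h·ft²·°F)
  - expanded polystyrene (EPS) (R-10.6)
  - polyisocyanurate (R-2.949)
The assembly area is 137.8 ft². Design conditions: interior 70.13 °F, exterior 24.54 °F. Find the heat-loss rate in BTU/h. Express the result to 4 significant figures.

437.2 BTU/h

0.6298/0.7669 = 0.82123
R_total = 0.82123 + 10.6 + 2.949 = 14.37 ft²·°F·h/BTU
Q = A·ΔT/R = 137.8 × (70.13 − 24.54) / 14.37 = 437.17 BTU/h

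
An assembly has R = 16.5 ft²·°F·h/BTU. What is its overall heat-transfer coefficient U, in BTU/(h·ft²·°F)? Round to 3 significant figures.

0.0606 BTU/(h·ft²·°F)

U = 1/R = 1/16.5 = 0.06061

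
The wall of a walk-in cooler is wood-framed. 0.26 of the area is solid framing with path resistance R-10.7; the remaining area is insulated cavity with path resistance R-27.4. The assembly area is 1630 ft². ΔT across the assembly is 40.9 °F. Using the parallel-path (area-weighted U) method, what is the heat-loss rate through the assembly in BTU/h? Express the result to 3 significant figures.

3420 BTU/h

U_eff = 0.74/27.4 + 0.26/10.7 = 0.02701 + 0.0243 = 0.05131
R_eff = 1/U_eff = 19.49 ft²·°F·h/BTU
Q = 1630 × 40.9 / 19.49 = 3420 BTU/h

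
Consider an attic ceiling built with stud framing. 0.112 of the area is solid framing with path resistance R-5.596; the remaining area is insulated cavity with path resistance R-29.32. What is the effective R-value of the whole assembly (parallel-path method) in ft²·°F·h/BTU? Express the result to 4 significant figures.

U_eff = 0.888/29.32 + 0.112/5.596 = 0.030286 + 0.020014 = 0.050301
R_eff = 1/U_eff = 19.88 ft²·°F·h/BTU

19.88 ft²·°F·h/BTU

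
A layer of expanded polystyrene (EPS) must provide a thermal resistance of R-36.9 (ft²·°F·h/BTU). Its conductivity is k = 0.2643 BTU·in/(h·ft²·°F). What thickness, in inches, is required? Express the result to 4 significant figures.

L = R × k = 36.9 × 0.2643 = 9.7527 in

9.753 in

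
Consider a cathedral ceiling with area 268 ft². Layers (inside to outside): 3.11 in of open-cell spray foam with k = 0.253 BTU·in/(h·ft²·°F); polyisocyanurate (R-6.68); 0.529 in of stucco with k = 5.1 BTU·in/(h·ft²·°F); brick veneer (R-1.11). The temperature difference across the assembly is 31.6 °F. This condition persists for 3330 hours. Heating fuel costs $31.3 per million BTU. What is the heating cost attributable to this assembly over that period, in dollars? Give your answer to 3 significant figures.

3.11/0.253 = 12.29
0.529/5.1 = 0.1037
R_total = 12.29 + 6.68 + 0.1037 + 1.11 = 20.19 ft²·°F·h/BTU
Q = 268 × 31.6 / 20.19 = 419.5 BTU/h
E = 419.5 × 3330 = 1397000 BTU
Cost = 1397000/10⁶ × 31.3 = $43.73

43.7 dollars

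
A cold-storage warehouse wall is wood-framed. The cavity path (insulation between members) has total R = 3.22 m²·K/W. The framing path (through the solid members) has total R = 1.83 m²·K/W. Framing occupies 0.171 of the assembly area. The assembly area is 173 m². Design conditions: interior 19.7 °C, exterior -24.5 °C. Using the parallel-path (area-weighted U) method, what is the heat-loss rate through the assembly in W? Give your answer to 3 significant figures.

U_eff = 0.829/3.22 + 0.171/1.83 = 0.2575 + 0.09344 = 0.3509
R_eff = 1/U_eff = 2.85 m²·K/W
Q = 173 × (19.7 − (-24.5)) / 2.85 = 2683 W

2680 W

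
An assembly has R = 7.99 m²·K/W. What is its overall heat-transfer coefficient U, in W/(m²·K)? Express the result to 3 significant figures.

U = 1/R = 1/7.99 = 0.1252

0.125 W/(m²·K)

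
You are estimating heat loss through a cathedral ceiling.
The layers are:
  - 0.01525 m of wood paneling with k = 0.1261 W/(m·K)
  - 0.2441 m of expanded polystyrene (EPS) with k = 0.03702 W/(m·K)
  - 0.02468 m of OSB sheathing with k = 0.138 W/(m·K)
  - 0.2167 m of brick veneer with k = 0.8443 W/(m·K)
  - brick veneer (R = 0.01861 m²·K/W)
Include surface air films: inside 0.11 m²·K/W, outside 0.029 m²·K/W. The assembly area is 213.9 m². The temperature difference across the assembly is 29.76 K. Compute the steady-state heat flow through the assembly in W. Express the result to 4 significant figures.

871.1 W

0.01525/0.1261 = 0.12094
0.2441/0.03702 = 6.5937
0.02468/0.138 = 0.17884
0.2167/0.8443 = 0.25666
R_total = 0.11 + 0.12094 + 6.5937 + 0.17884 + 0.25666 + 0.01861 + 0.029 = 7.3078 m²·K/W
Q = A·ΔT/R = 213.9 × 29.76 / 7.3078 = 871.08 W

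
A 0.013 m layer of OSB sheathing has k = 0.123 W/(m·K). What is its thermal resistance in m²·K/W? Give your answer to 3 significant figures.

R = L/k = 0.013/0.123 = 0.1057 m²·K/W

0.106 m²·K/W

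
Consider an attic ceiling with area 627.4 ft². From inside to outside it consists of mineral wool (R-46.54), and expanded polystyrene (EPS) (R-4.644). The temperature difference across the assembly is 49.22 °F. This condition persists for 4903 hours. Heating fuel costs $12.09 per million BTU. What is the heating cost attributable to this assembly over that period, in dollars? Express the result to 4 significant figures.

R_total = 46.54 + 4.644 = 51.184 ft²·°F·h/BTU
Q = 627.4 × 49.22 / 51.184 = 603.33 BTU/h
E = 603.33 × 4903 = 2958100 BTU
Cost = 2958100/10⁶ × 12.09 = $35.764

35.76 dollars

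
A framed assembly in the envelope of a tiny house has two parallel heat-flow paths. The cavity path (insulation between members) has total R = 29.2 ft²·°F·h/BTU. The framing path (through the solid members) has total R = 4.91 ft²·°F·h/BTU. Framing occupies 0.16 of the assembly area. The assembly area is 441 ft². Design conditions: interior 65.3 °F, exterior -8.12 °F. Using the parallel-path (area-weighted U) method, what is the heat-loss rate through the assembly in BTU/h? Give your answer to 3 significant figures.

1990 BTU/h

U_eff = 0.84/29.2 + 0.16/4.91 = 0.02877 + 0.03259 = 0.06135
R_eff = 1/U_eff = 16.3 ft²·°F·h/BTU
Q = 441 × (65.3 − (-8.12)) / 16.3 = 1987 BTU/h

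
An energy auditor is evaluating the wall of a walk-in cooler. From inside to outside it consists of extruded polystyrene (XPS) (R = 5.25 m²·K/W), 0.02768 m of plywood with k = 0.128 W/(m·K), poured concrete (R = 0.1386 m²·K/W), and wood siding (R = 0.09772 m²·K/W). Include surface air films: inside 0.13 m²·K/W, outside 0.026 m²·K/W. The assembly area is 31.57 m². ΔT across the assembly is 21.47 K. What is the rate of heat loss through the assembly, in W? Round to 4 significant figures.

115.7 W

0.02768/0.128 = 0.21625
R_total = 0.13 + 5.25 + 0.21625 + 0.1386 + 0.09772 + 0.026 = 5.8586 m²·K/W
Q = A·ΔT/R = 31.57 × 21.47 / 5.8586 = 115.7 W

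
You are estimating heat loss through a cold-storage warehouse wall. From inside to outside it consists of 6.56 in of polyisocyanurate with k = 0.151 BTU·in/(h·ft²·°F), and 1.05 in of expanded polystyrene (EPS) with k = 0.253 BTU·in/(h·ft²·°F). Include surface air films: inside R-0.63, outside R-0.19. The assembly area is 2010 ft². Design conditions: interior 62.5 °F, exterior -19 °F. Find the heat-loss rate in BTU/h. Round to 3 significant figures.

6.56/0.151 = 43.44
1.05/0.253 = 4.15
R_total = 0.63 + 43.44 + 4.15 + 0.19 = 48.41 ft²·°F·h/BTU
Q = A·ΔT/R = 2010 × (62.5 − (-19)) / 48.41 = 3384 BTU/h

3380 BTU/h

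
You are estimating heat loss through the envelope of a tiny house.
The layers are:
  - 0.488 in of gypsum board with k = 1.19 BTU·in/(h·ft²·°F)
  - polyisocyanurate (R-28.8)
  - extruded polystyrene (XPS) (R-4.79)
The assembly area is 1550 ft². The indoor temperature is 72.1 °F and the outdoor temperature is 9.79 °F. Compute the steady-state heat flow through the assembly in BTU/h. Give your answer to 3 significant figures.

2840 BTU/h

0.488/1.19 = 0.4101
R_total = 0.4101 + 28.8 + 4.79 = 34 ft²·°F·h/BTU
Q = A·ΔT/R = 1550 × (72.1 − 9.79) / 34 = 2841 BTU/h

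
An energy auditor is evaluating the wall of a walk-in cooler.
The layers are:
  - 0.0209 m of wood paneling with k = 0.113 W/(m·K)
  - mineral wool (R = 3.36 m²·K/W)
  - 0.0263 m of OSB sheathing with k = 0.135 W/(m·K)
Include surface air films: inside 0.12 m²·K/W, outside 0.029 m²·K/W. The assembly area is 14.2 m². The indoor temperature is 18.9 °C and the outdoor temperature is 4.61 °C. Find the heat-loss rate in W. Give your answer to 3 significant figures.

52.2 W

0.0209/0.113 = 0.185
0.0263/0.135 = 0.1948
R_total = 0.12 + 0.185 + 3.36 + 0.1948 + 0.029 = 3.889 m²·K/W
Q = A·ΔT/R = 14.2 × (18.9 − 4.61) / 3.889 = 52.18 W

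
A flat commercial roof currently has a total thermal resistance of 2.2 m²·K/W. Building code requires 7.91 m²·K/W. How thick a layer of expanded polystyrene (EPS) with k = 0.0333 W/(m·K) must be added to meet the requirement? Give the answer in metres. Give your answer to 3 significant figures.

0.190 m

ΔR = 7.91 − 2.2 = 5.71 m²·K/W
L = ΔR × k = 5.71 × 0.0333 = 0.1901 m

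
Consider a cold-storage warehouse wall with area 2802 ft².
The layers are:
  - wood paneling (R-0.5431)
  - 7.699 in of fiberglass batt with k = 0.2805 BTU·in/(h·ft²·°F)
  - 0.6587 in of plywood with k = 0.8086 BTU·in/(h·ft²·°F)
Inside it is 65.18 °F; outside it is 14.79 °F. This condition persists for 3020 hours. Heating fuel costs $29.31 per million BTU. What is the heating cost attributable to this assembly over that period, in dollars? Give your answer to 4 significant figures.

433.9 dollars

7.699/0.2805 = 27.447
0.6587/0.8086 = 0.81462
R_total = 0.5431 + 27.447 + 0.81462 = 28.805 ft²·°F·h/BTU
Q = 2802 × (65.18 − 14.79) / 28.805 = 4901.7 BTU/h
E = 4901.7 × 3020 = 14803000 BTU
Cost = 14803000/10⁶ × 29.31 = $433.88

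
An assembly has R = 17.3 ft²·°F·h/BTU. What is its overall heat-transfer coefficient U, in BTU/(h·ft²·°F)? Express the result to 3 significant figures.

U = 1/R = 1/17.3 = 0.0578

0.0578 BTU/(h·ft²·°F)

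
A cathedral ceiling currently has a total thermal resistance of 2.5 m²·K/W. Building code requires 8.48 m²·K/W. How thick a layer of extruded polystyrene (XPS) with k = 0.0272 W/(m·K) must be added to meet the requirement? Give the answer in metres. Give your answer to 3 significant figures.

0.163 m

ΔR = 8.48 − 2.5 = 5.98 m²·K/W
L = ΔR × k = 5.98 × 0.0272 = 0.1627 m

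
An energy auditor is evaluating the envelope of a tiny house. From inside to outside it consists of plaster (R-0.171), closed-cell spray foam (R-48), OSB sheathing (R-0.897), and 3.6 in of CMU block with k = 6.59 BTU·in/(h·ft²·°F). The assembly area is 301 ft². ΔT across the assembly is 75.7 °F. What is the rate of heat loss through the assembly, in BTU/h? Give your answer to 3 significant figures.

459 BTU/h

3.6/6.59 = 0.5463
R_total = 0.171 + 48 + 0.897 + 0.5463 = 49.61 ft²·°F·h/BTU
Q = A·ΔT/R = 301 × 75.7 / 49.61 = 459.3 BTU/h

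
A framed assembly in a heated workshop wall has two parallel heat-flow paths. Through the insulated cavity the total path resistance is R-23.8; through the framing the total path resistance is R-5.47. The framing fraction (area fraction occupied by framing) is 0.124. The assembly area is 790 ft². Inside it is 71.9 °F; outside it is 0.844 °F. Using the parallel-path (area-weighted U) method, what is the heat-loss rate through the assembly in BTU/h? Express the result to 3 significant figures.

3340 BTU/h

U_eff = 0.876/23.8 + 0.124/5.47 = 0.03681 + 0.02267 = 0.05948
R_eff = 1/U_eff = 16.81 ft²·°F·h/BTU
Q = 790 × (71.9 − 0.844) / 16.81 = 3339 BTU/h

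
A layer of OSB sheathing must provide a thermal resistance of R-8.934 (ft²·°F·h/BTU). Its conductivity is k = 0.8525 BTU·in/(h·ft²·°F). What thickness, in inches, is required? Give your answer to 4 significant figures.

7.616 in

L = R × k = 8.934 × 0.8525 = 7.6162 in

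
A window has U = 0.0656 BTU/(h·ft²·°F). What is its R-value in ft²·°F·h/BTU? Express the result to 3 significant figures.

15.2 ft²·°F·h/BTU

R = 1/U = 1/0.0656 = 15.24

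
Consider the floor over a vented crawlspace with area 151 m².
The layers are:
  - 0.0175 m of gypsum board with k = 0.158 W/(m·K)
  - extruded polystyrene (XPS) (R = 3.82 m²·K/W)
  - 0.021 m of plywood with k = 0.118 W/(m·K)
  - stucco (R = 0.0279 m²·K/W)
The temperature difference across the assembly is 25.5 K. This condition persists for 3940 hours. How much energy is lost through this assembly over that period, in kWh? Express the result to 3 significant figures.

0.0175/0.158 = 0.1108
0.021/0.118 = 0.178
R_total = 0.1108 + 3.82 + 0.178 + 0.0279 = 4.137 m²·K/W
Q = 151 × 25.5 / 4.137 = 930.8 W
E = 930.8 W × 3940 h / 1000 = 3667 kWh

3670 kWh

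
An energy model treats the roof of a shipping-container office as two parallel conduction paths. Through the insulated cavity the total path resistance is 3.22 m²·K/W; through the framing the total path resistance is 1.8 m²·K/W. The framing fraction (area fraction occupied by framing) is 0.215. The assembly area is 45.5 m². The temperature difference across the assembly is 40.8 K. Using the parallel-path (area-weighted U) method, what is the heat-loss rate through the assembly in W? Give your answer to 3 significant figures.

674 W

U_eff = 0.785/3.22 + 0.215/1.8 = 0.2438 + 0.1194 = 0.3632
R_eff = 1/U_eff = 2.753 m²·K/W
Q = 45.5 × 40.8 / 2.753 = 674.3 W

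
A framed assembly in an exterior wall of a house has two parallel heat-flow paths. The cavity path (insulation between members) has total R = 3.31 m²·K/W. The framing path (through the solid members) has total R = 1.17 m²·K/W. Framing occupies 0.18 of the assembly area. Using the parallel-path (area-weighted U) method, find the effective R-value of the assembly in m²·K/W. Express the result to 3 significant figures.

2.49 m²·K/W

U_eff = 0.82/3.31 + 0.18/1.17 = 0.2477 + 0.1538 = 0.4016
R_eff = 1/U_eff = 2.49 m²·K/W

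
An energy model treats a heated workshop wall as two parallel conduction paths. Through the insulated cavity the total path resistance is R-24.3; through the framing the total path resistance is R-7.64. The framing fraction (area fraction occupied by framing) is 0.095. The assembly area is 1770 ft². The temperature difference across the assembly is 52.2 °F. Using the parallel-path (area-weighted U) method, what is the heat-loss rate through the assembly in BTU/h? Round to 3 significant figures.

4590 BTU/h

U_eff = 0.905/24.3 + 0.095/7.64 = 0.03724 + 0.01243 = 0.04968
R_eff = 1/U_eff = 20.13 ft²·°F·h/BTU
Q = 1770 × 52.2 / 20.13 = 4590 BTU/h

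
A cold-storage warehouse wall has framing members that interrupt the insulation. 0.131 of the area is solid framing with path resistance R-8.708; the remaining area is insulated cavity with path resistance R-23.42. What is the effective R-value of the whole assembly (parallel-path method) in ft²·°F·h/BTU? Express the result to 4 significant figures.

U_eff = 0.869/23.42 + 0.131/8.708 = 0.037105 + 0.015044 = 0.052149
R_eff = 1/U_eff = 19.176 ft²·°F·h/BTU

19.18 ft²·°F·h/BTU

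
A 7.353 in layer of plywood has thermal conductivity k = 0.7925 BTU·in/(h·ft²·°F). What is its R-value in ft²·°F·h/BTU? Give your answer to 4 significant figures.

R = L/k = 7.353/0.7925 = 9.2782 ft²·°F·h/BTU

9.278 ft²·°F·h/BTU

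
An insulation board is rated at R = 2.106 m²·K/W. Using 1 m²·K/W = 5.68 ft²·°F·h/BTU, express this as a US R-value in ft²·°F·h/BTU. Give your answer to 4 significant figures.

R_US = 2.106 × 5.68 = 11.962

11.96 ft²·°F·h/BTU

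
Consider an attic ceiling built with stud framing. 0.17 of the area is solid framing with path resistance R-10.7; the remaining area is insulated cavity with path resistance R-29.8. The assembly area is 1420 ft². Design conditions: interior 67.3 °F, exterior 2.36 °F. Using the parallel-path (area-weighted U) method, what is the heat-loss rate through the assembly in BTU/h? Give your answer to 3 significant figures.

4030 BTU/h

U_eff = 0.83/29.8 + 0.17/10.7 = 0.02785 + 0.01589 = 0.04374
R_eff = 1/U_eff = 22.86 ft²·°F·h/BTU
Q = 1420 × (67.3 − 2.36) / 22.86 = 4033 BTU/h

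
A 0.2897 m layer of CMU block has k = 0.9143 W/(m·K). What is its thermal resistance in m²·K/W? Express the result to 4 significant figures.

R = L/k = 0.2897/0.9143 = 0.31685 m²·K/W

0.3169 m²·K/W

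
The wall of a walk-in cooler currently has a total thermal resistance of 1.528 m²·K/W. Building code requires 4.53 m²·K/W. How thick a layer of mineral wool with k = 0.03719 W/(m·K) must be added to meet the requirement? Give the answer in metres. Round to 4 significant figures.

0.1116 m

ΔR = 4.53 − 1.528 = 3.002 m²·K/W
L = ΔR × k = 3.002 × 0.03719 = 0.11164 m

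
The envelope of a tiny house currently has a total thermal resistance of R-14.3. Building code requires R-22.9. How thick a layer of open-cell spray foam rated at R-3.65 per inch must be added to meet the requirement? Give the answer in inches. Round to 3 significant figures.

ΔR = 22.9 − 14.3 = 8.6 ft²·°F·h/BTU
L = ΔR / (R/in) = 8.6/3.65 = 2.356 in

2.36 in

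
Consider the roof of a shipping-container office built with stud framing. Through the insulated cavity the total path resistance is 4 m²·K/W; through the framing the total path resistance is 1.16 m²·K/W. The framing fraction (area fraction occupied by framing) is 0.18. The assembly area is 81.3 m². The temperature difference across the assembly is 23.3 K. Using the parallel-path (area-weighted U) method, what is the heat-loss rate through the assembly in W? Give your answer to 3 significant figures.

U_eff = 0.82/4 + 0.18/1.16 = 0.205 + 0.1552 = 0.3602
R_eff = 1/U_eff = 2.776 m²·K/W
Q = 81.3 × 23.3 / 2.776 = 682.3 W

682 W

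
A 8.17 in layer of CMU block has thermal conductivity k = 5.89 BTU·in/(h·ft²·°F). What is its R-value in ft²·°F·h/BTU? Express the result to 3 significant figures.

1.39 ft²·°F·h/BTU

R = L/k = 8.17/5.89 = 1.387 ft²·°F·h/BTU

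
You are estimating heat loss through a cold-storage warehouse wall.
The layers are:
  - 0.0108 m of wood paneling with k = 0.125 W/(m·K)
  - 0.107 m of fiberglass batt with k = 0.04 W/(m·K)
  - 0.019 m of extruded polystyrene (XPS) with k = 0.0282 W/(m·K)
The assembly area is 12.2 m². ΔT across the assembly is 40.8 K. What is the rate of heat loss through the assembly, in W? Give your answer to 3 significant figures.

145 W

0.0108/0.125 = 0.0864
0.107/0.04 = 2.675
0.019/0.0282 = 0.6738
R_total = 0.0864 + 2.675 + 0.6738 = 3.435 m²·K/W
Q = A·ΔT/R = 12.2 × 40.8 / 3.435 = 144.9 W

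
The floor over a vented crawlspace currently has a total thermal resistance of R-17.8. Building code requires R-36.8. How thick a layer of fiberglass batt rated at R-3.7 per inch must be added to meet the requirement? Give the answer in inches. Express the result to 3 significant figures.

ΔR = 36.8 − 17.8 = 19 ft²·°F·h/BTU
L = ΔR / (R/in) = 19/3.7 = 5.135 in

5.14 in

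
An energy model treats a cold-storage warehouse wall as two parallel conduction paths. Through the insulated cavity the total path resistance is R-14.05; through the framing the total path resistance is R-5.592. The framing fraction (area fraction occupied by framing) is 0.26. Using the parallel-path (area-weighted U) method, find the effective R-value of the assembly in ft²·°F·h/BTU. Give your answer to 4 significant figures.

10.08 ft²·°F·h/BTU

U_eff = 0.74/14.05 + 0.26/5.592 = 0.052669 + 0.046495 = 0.099164
R_eff = 1/U_eff = 10.084 ft²·°F·h/BTU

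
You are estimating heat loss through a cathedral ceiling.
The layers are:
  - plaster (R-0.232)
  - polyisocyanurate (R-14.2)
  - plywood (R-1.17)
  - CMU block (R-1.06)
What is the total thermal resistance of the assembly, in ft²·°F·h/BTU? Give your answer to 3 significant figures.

R_total = 0.232 + 14.2 + 1.17 + 1.06 = 16.66 ft²·°F·h/BTU

16.7 ft²·°F·h/BTU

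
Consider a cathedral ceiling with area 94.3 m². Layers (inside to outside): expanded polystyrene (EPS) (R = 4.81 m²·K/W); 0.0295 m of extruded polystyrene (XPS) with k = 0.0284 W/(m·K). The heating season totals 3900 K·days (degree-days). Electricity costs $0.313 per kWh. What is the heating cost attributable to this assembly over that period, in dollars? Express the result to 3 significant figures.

472 dollars

0.0295/0.0284 = 1.039
R_total = 4.81 + 1.039 = 5.849 m²·K/W
E = A × HDD × 24 / R / 1000 = 94.3 × 3900 × 24 / 5.849 / 1000 = 1509 kWh
Cost = 1509 × 0.313 = $472.4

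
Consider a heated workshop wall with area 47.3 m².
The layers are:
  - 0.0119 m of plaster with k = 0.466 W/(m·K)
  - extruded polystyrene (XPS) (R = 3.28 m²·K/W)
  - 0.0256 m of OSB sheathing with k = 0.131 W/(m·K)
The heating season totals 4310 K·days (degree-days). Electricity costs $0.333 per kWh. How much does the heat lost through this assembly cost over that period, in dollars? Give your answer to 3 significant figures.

0.0119/0.466 = 0.02554
0.0256/0.131 = 0.1954
R_total = 0.02554 + 3.28 + 0.1954 = 3.501 m²·K/W
E = A × HDD × 24 / R / 1000 = 47.3 × 4310 × 24 / 3.501 / 1000 = 1398 kWh
Cost = 1398 × 0.333 = $465.4

465 dollars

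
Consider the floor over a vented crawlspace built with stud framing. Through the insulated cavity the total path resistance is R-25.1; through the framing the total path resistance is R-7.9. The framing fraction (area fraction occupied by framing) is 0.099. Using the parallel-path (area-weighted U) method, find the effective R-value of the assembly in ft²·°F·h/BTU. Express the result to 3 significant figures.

20.6 ft²·°F·h/BTU

U_eff = 0.901/25.1 + 0.099/7.9 = 0.0359 + 0.01253 = 0.04843
R_eff = 1/U_eff = 20.65 ft²·°F·h/BTU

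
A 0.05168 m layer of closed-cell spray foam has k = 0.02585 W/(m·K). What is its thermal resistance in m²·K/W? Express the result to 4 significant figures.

R = L/k = 0.05168/0.02585 = 1.9992 m²·K/W

1.999 m²·K/W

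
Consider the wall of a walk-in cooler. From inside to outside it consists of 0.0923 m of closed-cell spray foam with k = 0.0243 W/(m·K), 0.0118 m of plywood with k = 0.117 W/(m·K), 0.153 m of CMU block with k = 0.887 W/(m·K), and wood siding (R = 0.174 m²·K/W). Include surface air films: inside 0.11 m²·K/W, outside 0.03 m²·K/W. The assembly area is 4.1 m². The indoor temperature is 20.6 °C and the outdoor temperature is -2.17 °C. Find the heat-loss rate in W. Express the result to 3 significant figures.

21.3 W

0.0923/0.0243 = 3.798
0.0118/0.117 = 0.1009
0.153/0.887 = 0.1725
R_total = 0.11 + 3.798 + 0.1009 + 0.1725 + 0.174 + 0.03 = 4.386 m²·K/W
Q = A·ΔT/R = 4.1 × (20.6 − (-2.17)) / 4.386 = 21.29 W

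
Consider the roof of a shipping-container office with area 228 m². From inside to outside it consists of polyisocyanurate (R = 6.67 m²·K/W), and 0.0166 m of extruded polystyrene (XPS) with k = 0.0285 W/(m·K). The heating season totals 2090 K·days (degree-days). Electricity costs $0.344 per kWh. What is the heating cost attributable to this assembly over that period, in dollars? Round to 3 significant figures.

542 dollars

0.0166/0.0285 = 0.5825
R_total = 6.67 + 0.5825 = 7.252 m²·K/W
E = A × HDD × 24 / R / 1000 = 228 × 2090 × 24 / 7.252 / 1000 = 1577 kWh
Cost = 1577 × 0.344 = $542.5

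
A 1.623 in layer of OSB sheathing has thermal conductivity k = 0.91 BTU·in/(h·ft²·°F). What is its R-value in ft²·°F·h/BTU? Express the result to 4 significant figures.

1.784 ft²·°F·h/BTU

R = L/k = 1.623/0.91 = 1.7835 ft²·°F·h/BTU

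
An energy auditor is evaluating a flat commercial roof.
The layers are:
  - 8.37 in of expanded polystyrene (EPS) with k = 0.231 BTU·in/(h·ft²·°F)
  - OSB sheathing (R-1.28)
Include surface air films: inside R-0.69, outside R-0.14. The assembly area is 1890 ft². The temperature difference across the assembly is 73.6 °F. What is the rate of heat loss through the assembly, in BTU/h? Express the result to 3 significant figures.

3630 BTU/h

8.37/0.231 = 36.23
R_total = 0.69 + 36.23 + 1.28 + 0.14 = 38.34 ft²·°F·h/BTU
Q = A·ΔT/R = 1890 × 73.6 / 38.34 = 3628 BTU/h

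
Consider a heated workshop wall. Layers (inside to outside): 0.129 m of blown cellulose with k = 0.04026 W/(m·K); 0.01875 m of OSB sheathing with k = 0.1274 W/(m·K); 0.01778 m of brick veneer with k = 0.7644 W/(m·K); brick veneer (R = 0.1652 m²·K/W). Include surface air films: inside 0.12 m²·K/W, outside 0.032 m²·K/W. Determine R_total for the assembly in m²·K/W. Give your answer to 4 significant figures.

3.692 m²·K/W

0.129/0.04026 = 3.2042
0.01875/0.1274 = 0.14717
0.01778/0.7644 = 0.02326
R_total = 0.12 + 3.2042 + 0.14717 + 0.02326 + 0.1652 + 0.032 = 3.6918 m²·K/W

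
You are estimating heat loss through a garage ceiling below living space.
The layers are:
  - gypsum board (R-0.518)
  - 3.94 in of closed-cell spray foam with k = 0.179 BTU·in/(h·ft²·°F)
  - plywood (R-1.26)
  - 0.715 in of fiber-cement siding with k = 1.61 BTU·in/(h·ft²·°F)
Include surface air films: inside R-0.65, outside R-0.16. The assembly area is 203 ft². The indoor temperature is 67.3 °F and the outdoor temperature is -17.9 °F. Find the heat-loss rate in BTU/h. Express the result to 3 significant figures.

691 BTU/h

3.94/0.179 = 22.01
0.715/1.61 = 0.4441
R_total = 0.65 + 0.518 + 22.01 + 1.26 + 0.4441 + 0.16 = 25.04 ft²·°F·h/BTU
Q = A·ΔT/R = 203 × (67.3 − (-17.9)) / 25.04 = 690.6 BTU/h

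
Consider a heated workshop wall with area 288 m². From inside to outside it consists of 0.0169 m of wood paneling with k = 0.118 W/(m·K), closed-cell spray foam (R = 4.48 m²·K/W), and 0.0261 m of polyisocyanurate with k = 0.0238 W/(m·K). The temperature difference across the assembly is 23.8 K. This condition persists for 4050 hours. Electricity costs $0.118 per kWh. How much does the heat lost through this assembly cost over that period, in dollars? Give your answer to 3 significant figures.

0.0169/0.118 = 0.1432
0.0261/0.0238 = 1.097
R_total = 0.1432 + 4.48 + 1.097 = 5.72 m²·K/W
Q = 288 × 23.8 / 5.72 = 1198 W
E = 1198 W × 4050 h / 1000 = 4853 kWh
Cost = 4853 × 0.118 = $572.7

573 dollars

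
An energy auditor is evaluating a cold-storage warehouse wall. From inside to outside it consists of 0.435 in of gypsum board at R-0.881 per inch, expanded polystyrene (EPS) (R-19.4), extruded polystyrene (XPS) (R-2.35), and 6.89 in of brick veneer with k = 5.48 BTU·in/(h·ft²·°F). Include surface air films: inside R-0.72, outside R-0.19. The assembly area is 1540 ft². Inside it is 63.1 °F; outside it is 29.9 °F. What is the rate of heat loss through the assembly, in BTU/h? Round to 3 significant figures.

2100 BTU/h

0.435 × 0.881 = 0.3832
6.89/5.48 = 1.257
R_total = 0.72 + 0.3832 + 19.4 + 2.35 + 1.257 + 0.19 = 24.3 ft²·°F·h/BTU
Q = A·ΔT/R = 1540 × (63.1 − 29.9) / 24.3 = 2104 BTU/h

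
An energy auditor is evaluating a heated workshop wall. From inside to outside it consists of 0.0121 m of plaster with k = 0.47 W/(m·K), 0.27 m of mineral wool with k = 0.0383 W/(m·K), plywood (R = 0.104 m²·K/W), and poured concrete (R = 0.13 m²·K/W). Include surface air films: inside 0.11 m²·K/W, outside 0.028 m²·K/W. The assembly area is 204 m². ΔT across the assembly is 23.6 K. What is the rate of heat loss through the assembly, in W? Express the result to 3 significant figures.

646 W

0.0121/0.47 = 0.02574
0.27/0.0383 = 7.05
R_total = 0.11 + 0.02574 + 7.05 + 0.104 + 0.13 + 0.028 = 7.447 m²·K/W
Q = A·ΔT/R = 204 × 23.6 / 7.447 = 646.5 W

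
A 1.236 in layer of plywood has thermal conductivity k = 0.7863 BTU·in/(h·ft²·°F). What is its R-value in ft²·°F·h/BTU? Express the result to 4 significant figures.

R = L/k = 1.236/0.7863 = 1.5719 ft²·°F·h/BTU

1.572 ft²·°F·h/BTU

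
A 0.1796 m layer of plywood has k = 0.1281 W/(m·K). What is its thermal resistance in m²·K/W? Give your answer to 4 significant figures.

1.402 m²·K/W

R = L/k = 0.1796/0.1281 = 1.402 m²·K/W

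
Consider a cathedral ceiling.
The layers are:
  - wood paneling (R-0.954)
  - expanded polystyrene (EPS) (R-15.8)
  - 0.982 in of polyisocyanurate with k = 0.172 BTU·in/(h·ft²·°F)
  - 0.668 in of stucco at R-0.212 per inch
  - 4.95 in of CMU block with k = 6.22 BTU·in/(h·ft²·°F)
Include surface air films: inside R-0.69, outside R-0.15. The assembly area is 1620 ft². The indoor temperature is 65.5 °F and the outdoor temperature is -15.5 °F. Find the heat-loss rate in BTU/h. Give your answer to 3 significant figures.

5410 BTU/h

0.982/0.172 = 5.709
0.668 × 0.212 = 0.1416
4.95/6.22 = 0.7958
R_total = 0.69 + 0.954 + 15.8 + 5.709 + 0.1416 + 0.7958 + 0.15 = 24.24 ft²·°F·h/BTU
Q = A·ΔT/R = 1620 × (65.5 − (-15.5)) / 24.24 = 5413 BTU/h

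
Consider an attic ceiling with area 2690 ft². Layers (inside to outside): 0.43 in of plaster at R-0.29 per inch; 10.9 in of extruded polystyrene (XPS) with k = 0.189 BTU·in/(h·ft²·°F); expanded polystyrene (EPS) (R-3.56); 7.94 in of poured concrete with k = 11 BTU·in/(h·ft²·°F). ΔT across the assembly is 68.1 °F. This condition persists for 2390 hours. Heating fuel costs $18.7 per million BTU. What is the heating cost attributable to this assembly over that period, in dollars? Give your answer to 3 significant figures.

0.43 × 0.29 = 0.1247
10.9/0.189 = 57.67
7.94/11 = 0.7218
R_total = 0.1247 + 57.67 + 3.56 + 0.7218 = 62.08 ft²·°F·h/BTU
Q = 2690 × 68.1 / 62.08 = 2951 BTU/h
E = 2951 × 2390 = 7053000 BTU
Cost = 7053000/10⁶ × 18.7 = $131.9

132 dollars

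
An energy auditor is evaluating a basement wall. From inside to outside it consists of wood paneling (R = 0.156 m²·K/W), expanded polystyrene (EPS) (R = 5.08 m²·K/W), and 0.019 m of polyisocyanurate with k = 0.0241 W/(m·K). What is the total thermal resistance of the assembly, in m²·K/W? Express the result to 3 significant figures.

6.02 m²·K/W

0.019/0.0241 = 0.7884
R_total = 0.156 + 5.08 + 0.7884 = 6.024 m²·K/W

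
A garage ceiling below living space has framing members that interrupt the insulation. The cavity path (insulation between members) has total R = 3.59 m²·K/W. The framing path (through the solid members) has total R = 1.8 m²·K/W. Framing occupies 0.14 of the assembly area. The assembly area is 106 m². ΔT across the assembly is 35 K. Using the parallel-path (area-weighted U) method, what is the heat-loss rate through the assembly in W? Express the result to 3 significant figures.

1180 W

U_eff = 0.86/3.59 + 0.14/1.8 = 0.2396 + 0.07778 = 0.3173
R_eff = 1/U_eff = 3.151 m²·K/W
Q = 106 × 35 / 3.151 = 1177 W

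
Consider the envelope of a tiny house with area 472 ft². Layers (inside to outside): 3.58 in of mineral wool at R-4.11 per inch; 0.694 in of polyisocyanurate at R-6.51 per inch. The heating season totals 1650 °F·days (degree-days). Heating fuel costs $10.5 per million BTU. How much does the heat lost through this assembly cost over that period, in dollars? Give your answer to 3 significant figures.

10.2 dollars

3.58 × 4.11 = 14.71
0.694 × 6.51 = 4.518
R_total = 14.71 + 4.518 = 19.23 ft²·°F·h/BTU
E = A × HDD × 24 / R = 472 × 1650 × 24 / 19.23 = 971900 BTU
Cost = 971900/10⁶ × 10.5 = $10.2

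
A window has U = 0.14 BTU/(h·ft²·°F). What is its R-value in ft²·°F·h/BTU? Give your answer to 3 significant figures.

7.14 ft²·°F·h/BTU

R = 1/U = 1/0.14 = 7.143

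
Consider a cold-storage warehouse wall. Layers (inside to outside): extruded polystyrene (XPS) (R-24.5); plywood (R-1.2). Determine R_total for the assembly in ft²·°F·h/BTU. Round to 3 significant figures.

R_total = 24.5 + 1.2 = 25.7 ft²·°F·h/BTU

25.7 ft²·°F·h/BTU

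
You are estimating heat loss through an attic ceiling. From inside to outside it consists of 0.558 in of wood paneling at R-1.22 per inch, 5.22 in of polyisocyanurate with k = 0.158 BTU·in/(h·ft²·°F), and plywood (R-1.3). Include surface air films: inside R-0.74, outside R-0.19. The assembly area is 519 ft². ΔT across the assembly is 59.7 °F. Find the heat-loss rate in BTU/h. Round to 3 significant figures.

0.558 × 1.22 = 0.6808
5.22/0.158 = 33.04
R_total = 0.74 + 0.6808 + 33.04 + 1.3 + 0.19 = 35.95 ft²·°F·h/BTU
Q = A·ΔT/R = 519 × 59.7 / 35.95 = 861.9 BTU/h

862 BTU/h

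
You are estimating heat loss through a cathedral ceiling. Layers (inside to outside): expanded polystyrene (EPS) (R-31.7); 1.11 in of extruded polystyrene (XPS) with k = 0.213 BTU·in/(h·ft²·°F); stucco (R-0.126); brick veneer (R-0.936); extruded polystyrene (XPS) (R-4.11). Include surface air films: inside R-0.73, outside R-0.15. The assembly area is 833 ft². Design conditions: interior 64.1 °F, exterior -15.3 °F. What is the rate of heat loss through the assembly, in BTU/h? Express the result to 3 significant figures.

1.11/0.213 = 5.211
R_total = 0.73 + 31.7 + 5.211 + 0.126 + 0.936 + 4.11 + 0.15 = 42.96 ft²·°F·h/BTU
Q = A·ΔT/R = 833 × (64.1 − (-15.3)) / 42.96 = 1539 BTU/h

1540 BTU/h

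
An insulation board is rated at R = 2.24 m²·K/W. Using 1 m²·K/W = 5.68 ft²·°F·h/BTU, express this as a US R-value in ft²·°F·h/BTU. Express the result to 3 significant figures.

12.7 ft²·°F·h/BTU

R_US = 2.24 × 5.68 = 12.72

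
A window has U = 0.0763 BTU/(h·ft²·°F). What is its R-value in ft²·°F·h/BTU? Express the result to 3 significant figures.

R = 1/U = 1/0.0763 = 13.11

13.1 ft²·°F·h/BTU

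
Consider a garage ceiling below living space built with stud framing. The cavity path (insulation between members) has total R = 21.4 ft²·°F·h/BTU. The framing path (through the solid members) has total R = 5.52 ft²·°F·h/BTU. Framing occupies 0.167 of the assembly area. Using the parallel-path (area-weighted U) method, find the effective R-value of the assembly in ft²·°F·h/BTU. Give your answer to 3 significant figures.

14.5 ft²·°F·h/BTU

U_eff = 0.833/21.4 + 0.167/5.52 = 0.03893 + 0.03025 = 0.06918
R_eff = 1/U_eff = 14.46 ft²·°F·h/BTU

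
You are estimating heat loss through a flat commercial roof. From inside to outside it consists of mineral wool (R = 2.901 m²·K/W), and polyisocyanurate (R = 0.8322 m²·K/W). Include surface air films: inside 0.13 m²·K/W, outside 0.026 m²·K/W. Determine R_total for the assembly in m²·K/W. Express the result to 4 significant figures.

R_total = 0.13 + 2.901 + 0.8322 + 0.026 = 3.8892 m²·K/W

3.889 m²·K/W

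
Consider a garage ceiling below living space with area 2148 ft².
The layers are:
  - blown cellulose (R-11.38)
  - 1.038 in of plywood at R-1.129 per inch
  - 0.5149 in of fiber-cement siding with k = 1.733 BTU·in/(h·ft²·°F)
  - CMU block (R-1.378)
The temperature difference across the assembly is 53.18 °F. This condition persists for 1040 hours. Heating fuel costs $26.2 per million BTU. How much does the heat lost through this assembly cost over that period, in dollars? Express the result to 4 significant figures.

218.8 dollars

1.038 × 1.129 = 1.1719
0.5149/1.733 = 0.29711
R_total = 11.38 + 1.1719 + 0.29711 + 1.378 = 14.227 ft²·°F·h/BTU
Q = 2148 × 53.18 / 14.227 = 8029.1 BTU/h
E = 8029.1 × 1040 = 8350300 BTU
Cost = 8350300/10⁶ × 26.2 = $218.78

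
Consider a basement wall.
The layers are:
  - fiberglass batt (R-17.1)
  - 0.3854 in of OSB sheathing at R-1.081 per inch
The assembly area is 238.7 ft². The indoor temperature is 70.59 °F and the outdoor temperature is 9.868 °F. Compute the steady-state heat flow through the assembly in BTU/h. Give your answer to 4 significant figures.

827.5 BTU/h

0.3854 × 1.081 = 0.41662
R_total = 17.1 + 0.41662 = 17.517 ft²·°F·h/BTU
Q = A·ΔT/R = 238.7 × (70.59 − 9.868) / 17.517 = 827.46 BTU/h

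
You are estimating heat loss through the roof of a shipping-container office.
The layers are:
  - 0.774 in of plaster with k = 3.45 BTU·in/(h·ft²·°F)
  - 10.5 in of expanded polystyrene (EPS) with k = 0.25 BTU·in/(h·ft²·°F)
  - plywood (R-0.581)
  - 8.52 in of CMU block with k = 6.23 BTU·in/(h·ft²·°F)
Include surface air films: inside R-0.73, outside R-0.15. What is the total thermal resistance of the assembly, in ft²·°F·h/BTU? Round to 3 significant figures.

45.1 ft²·°F·h/BTU

0.774/3.45 = 0.2243
10.5/0.25 = 42
8.52/6.23 = 1.368
R_total = 0.73 + 0.2243 + 42 + 0.581 + 1.368 + 0.15 = 45.05 ft²·°F·h/BTU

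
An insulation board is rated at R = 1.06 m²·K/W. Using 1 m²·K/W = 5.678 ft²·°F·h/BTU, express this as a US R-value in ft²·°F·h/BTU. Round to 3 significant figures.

R_US = 1.06 × 5.678 = 6.019

6.02 ft²·°F·h/BTU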